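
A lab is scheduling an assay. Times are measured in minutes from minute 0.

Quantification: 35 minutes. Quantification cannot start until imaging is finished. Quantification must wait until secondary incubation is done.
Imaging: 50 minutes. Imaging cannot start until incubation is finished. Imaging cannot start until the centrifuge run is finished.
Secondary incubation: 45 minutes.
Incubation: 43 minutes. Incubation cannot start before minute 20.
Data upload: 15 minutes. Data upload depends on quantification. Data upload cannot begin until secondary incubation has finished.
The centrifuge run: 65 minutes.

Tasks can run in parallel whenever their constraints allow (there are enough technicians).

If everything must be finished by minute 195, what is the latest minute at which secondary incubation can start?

100

Data upload has no dependents, so it just needs to finish by minute 195. Starting by 195 − 15 = minute 180 achieves that.
Since data upload (must start by minute 180) depends on it, quantification must finish by minute 180. Backing off its 35-minute duration gives a latest start of minute 145.
Secondary incubation has several dependents: quantification (must start by minute 145); data upload (must start by minute 180). The earliest of those limits is minute 145, so secondary incubation must start by 145 − 45 = minute 100.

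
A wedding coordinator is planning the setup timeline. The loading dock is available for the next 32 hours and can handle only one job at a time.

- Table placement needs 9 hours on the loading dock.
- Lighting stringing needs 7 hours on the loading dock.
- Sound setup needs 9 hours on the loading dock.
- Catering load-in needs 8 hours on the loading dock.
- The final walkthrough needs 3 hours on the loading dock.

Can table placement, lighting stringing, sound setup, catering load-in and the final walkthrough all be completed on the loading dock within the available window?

Running back to back, the jobs need 9 + 7 + 9 + 8 + 3 = 36 hours on the loading dock.
Since 36 > 32, they cannot all fit.

No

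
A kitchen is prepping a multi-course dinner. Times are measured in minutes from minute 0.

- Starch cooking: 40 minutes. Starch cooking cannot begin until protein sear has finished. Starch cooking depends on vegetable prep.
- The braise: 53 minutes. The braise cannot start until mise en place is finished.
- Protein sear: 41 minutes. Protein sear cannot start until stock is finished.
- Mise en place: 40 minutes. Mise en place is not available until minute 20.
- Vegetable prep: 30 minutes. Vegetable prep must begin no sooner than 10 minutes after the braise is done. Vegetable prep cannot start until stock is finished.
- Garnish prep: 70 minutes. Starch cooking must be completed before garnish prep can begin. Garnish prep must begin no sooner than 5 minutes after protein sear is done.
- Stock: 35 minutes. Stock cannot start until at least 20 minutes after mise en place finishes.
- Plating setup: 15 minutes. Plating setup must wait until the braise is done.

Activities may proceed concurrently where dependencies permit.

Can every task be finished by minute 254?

Mise en place cannot begin until its own release at minute 20. It runs from minute 20 to 20 + 40 = minute 60.
After mise en place (finishes minute 60), the braise can start at minute 60 and finishes at minute 113.
After the braise (finishes minute 113), plating setup can start at minute 113 and finishes at minute 128.
After mise en place (finishes minute 60, plus 20-minute gap → minute 80), stock can start at minute 80 and finishes at minute 115.
For vegetable prep: the braise (finishes minute 113, plus 10-minute gap → minute 123); stock (finishes minute 115). Taking the maximum gives a start of minute 123, and it finishes at 123 + 30 = minute 153.
Protein sear cannot begin until stock (finishes minute 115). It runs from minute 115 to 115 + 41 = minute 156.
Starch cooking has to wait for protein sear (finishes minute 156); vegetable prep (finishes minute 153). The latest of these is minute 156, so starch cooking runs minute 156 to 156 + 40 = minute 196.
Garnish prep cannot start until starch cooking (finishes minute 196); protein sear (finishes minute 156, plus 5-minute gap → minute 161). The controlling bound is minute 196, so garnish prep finishes at 196 + 70 = minute 266.
The earliest everything can be done is minute 266, which is after the deadline of 254, so it is not possible.

No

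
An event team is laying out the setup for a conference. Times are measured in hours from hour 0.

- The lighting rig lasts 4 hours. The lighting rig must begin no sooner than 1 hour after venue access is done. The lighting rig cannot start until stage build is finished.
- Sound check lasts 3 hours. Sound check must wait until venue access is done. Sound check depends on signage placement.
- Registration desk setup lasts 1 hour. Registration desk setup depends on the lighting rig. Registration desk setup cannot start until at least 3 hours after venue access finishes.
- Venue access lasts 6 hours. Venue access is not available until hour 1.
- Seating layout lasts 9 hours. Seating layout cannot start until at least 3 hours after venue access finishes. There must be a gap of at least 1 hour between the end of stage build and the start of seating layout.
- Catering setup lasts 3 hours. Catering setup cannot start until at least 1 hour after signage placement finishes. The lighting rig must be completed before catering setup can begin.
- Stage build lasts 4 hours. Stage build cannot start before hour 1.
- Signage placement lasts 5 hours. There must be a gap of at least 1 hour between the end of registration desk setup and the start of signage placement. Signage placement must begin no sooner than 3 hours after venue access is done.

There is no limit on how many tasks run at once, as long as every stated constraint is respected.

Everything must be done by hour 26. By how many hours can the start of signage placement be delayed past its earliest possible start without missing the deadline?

3

Stage build cannot begin until its own release at hour 1. It runs from hour 1 to 1 + 4 = hour 5.
After its own release at hour 1, venue access can start at hour 1 and finishes at hour 7.
The lighting rig has to wait for venue access (finishes hour 7, plus 1-hour gap → hour 8); stage build (finishes hour 5). The latest of these is hour 8, so the lighting rig runs hour 8 to 8 + 4 = hour 12.
For registration desk setup: the lighting rig (finishes hour 12); venue access (finishes hour 7, plus 3-hour gap → hour 10). Taking the maximum gives a start of hour 12, and it finishes at 12 + 1 = hour 13.
Signage placement needs all of registration desk setup (finishes hour 13, plus 1-hour gap → hour 14); venue access (finishes hour 7, plus 3-hour gap → hour 10). That puts its earliest start at hour 14; it finishes at 14 + 5 = hour 19.

Working backward from the deadline:
Catering setup must finish by hour 26; it takes 3 hours, so it must start by 26 − 3 = hour 23.
To finish by hour 26, sound check (duration 3) must start no later than hour 23.
Signage placement must finish in time for catering setup (must start by hour 23, minus 1-hour gap → hour 22); sound check (must start by hour 23). The tightest is hour 22, so signage placement must start by 22 − 5 = hour 17.
So signage placement can start as early as hour 14 and as late as hour 17, giving 17 − 14 = 3 hours of slack.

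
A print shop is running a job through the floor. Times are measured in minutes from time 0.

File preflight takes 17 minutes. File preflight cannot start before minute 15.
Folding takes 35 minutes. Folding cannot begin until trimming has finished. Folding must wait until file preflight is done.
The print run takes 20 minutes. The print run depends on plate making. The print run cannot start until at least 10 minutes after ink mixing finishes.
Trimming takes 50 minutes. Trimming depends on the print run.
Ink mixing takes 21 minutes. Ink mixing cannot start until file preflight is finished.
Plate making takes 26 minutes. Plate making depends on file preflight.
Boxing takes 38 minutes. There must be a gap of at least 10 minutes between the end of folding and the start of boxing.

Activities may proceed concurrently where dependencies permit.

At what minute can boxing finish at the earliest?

216

After its own release at minute 15, file preflight can start at minute 15 and finishes at minute 32.
Ink mixing waits on file preflight (finishes minute 32), so it starts at minute 32 and finishes at 32 + 21 = minute 53.
After file preflight (finishes minute 32), plate making can start at minute 32 and finishes at minute 58.
The print run needs all of plate making (finishes minute 58); ink mixing (finishes minute 53, plus 10-minute gap → minute 63). That puts its earliest start at minute 63; it finishes at 63 + 20 = minute 83.
Trimming cannot begin until the print run (finishes minute 83). It runs from minute 83 to 83 + 50 = minute 133.
For folding: trimming (finishes minute 133); file preflight (finishes minute 32). Taking the maximum gives a start of minute 133, and it finishes at 133 + 35 = minute 168.
After folding (finishes minute 168, plus 10-minute gap → minute 178), boxing can start at minute 178 and finishes at minute 216.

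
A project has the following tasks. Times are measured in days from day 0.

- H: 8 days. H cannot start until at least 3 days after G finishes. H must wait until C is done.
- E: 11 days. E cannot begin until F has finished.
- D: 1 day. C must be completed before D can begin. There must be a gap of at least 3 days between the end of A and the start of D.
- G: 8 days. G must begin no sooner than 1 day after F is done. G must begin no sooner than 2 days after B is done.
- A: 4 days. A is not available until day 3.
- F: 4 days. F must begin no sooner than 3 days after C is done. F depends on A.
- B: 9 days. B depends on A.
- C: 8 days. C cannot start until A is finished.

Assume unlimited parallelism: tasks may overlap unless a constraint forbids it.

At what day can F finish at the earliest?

22

A cannot begin until its own release at day 3. It runs from day 3 to 3 + 4 = day 7.
C waits on A (finishes day 7), so it starts at day 7 and finishes at 7 + 8 = day 15.
F cannot start until C (finishes day 15, plus 3-day gap → day 18); A (finishes day 7). The controlling bound is day 18, so F finishes at 18 + 4 = day 22.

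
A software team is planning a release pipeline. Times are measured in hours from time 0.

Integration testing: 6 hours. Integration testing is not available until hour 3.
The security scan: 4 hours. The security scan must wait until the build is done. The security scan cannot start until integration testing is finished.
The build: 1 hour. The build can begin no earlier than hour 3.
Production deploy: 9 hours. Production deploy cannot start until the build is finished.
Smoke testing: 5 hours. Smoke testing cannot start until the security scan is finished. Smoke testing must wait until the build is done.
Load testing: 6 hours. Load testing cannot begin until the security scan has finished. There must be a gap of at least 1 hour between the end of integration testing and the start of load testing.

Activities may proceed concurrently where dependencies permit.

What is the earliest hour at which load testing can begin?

13

Integration testing cannot begin until its own release at hour 3. It runs from hour 3 to 3 + 6 = hour 9.
The build cannot begin until its own release at hour 3. It runs from hour 3 to 3 + 1 = hour 4.
The security scan has to wait for the build (finishes hour 4); integration testing (finishes hour 9). The latest of these is hour 9, so the security scan runs hour 9 to 9 + 4 = hour 13.
Load testing waits on the security scan (finishes hour 13); integration testing (finishes hour 9, plus 1-hour gap → hour 10). The latest of these is hour 13, which is the earliest load testing can start.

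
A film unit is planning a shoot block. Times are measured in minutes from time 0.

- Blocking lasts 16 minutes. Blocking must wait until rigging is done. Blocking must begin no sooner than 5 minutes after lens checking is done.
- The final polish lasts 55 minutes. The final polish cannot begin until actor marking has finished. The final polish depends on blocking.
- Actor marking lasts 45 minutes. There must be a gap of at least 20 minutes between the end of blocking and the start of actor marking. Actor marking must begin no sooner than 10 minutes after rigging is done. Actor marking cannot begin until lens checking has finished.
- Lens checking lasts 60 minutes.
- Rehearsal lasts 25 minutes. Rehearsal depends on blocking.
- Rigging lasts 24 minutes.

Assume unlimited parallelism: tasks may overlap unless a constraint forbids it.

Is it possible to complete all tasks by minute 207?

Yes

Lens checking has no prerequisites, so it starts at minute 0 and finishes at minute 60.
Nothing blocks rigging, so it runs from minute 0 to minute 24.
Blocking needs all of rigging (finishes minute 24); lens checking (finishes minute 60, plus 5-minute gap → minute 65). That puts its earliest start at minute 65; it finishes at 65 + 16 = minute 81.
Rehearsal waits on blocking (finishes minute 81), so it starts at minute 81 and finishes at 81 + 25 = minute 106.
Actor marking cannot start until blocking (finishes minute 81, plus 20-minute gap → minute 101); rigging (finishes minute 24, plus 10-minute gap → minute 34); lens checking (finishes minute 60). The controlling bound is minute 101, so actor marking finishes at 101 + 45 = minute 146.
For the final polish: actor marking (finishes minute 146); blocking (finishes minute 81). Taking the maximum gives a start of minute 146, and it finishes at 146 + 55 = minute 201.
Every task is finished by minute 201, which is no later than the deadline of 207, so the schedule is feasible.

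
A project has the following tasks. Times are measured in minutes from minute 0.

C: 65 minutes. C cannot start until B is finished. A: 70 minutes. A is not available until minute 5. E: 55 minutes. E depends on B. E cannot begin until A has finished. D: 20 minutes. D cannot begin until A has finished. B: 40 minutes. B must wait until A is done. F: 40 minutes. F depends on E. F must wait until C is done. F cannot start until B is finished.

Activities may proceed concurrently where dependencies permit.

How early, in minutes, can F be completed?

220

A cannot begin until its own release at minute 5. It runs from minute 5 to 5 + 70 = minute 75.
After A (finishes minute 75), B can start at minute 75 and finishes at minute 115.
E has to wait for B (finishes minute 115); A (finishes minute 75). The latest of these is minute 115, so E runs minute 115 to 115 + 55 = minute 170.
C waits on B (finishes minute 115), so it starts at minute 115 and finishes at 115 + 65 = minute 180.
F has to wait for E (finishes minute 170); C (finishes minute 180); B (finishes minute 115). The latest of these is minute 180, so F runs minute 180 to 180 + 40 = minute 220.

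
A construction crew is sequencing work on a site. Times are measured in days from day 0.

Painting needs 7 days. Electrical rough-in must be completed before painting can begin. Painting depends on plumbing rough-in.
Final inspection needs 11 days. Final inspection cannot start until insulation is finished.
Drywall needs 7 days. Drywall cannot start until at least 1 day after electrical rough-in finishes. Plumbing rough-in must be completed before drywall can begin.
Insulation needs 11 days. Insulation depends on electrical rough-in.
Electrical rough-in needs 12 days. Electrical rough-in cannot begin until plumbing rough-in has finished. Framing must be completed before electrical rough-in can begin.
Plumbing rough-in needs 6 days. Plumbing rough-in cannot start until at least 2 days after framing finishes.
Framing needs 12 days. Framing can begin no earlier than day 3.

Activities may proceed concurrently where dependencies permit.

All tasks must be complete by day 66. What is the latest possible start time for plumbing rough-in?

26

Final inspection has no dependents, so it just needs to finish by day 66. Starting by 66 − 11 = day 55 achieves that.
Insulation must finish before final inspection (must start by day 55). With an 11-day duration, insulation must start by 55 − 11 = day 44.
Nothing follows drywall; the deadline of day 66 is its only limit. It must start by 66 − 7 = day 59.
Painting must finish by day 66; it takes 7 days, so it must start by 66 − 7 = day 59.
Electrical rough-in has several dependents: insulation (must start by day 44); drywall (must start by day 59, minus 1-day gap → day 58); painting (must start by day 59). The earliest of those limits is day 44, so electrical rough-in must start by 44 − 12 = day 32.
Plumbing rough-in feeds electrical rough-in (must start by day 32); drywall (must start by day 59); painting (must start by day 59). Taking the minimum, plumbing rough-in must finish by day 32 and start by 32 − 6 = day 26.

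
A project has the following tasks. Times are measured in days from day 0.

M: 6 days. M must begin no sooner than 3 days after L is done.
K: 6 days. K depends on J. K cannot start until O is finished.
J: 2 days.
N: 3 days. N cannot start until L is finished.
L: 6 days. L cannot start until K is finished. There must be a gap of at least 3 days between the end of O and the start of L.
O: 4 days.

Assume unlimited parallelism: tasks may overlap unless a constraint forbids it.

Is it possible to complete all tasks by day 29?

Yes

O can start immediately at day 0; it finishes at day 4.
Nothing blocks J, so it runs from day 0 to day 2.
K cannot start until J (finishes day 2); O (finishes day 4). The controlling bound is day 4, so K finishes at 4 + 6 = day 10.
For L: K (finishes day 10); O (finishes day 4, plus 3-day gap → day 7). Taking the maximum gives a start of day 10, and it finishes at 10 + 6 = day 16.
N waits on L (finishes day 16), so it starts at day 16 and finishes at 16 + 3 = day 19.
M waits on L (finishes day 16, plus 3-day gap → day 19), so it starts at day 19 and finishes at 19 + 6 = day 25.
Every task is finished by day 25, which is no later than the deadline of 29, so the schedule is feasible.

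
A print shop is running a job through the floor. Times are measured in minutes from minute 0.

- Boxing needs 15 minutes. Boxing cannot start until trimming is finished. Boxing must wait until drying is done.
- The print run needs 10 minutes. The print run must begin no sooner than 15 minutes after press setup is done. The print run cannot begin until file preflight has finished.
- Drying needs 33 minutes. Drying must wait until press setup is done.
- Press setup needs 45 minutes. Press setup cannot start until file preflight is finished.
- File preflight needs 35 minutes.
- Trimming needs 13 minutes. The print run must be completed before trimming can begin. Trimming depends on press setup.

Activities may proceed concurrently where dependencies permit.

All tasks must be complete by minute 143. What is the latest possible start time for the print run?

To finish by minute 143, boxing (duration 15) must start no later than minute 128.
Since boxing (must start by minute 128) depends on it, trimming must finish by minute 128. Backing off its 13-minute duration gives a latest start of minute 115.
The print run has to be done before trimming (must start by minute 115). That means finishing by minute 115, i.e. starting by 115 − 10 = minute 105.

105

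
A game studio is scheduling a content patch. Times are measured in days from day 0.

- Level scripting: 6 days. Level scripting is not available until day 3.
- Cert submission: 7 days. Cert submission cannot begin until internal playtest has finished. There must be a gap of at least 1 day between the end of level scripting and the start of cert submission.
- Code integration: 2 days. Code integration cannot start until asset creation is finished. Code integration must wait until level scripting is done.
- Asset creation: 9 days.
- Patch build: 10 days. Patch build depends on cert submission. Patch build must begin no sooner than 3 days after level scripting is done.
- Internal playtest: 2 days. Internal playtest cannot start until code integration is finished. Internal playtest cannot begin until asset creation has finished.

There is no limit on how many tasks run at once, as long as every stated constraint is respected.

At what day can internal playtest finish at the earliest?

13

Level scripting cannot begin until its own release at day 3. It runs from day 3 to 3 + 6 = day 9.
Asset creation can start immediately at day 0; it finishes at day 9.
For code integration: asset creation (finishes day 9); level scripting (finishes day 9). Taking the maximum gives a start of day 9, and it finishes at 9 + 2 = day 11.
For internal playtest: code integration (finishes day 11); asset creation (finishes day 9). Taking the maximum gives a start of day 11, and it finishes at 11 + 2 = day 13.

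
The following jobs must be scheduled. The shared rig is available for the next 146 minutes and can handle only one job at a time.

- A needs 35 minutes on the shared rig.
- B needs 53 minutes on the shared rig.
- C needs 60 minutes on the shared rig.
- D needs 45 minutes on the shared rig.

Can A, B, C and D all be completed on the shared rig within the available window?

No

Running back to back, the jobs need 35 + 53 + 60 + 45 = 193 minutes on the shared rig.
Since 193 > 146, they cannot all fit.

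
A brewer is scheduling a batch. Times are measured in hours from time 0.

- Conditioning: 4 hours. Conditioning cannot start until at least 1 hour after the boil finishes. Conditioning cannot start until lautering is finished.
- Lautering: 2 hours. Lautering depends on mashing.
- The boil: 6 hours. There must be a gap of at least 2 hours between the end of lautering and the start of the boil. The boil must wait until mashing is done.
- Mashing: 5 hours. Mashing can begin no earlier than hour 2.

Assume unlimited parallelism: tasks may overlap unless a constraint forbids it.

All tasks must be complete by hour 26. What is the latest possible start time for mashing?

Nothing follows conditioning; the deadline of hour 26 is its only limit. It must start by 26 − 4 = hour 22.
The boil must finish before conditioning (must start by hour 22, minus 1-hour gap → hour 21). With a 6-hour duration, the boil must start by 21 − 6 = hour 15.
Lautering must finish in time for the boil (must start by hour 15, minus 2-hour gap → hour 13); conditioning (must start by hour 22). The tightest is hour 13, so lautering must start by 13 − 2 = hour 11.
For mashing: lautering (must start by hour 11); the boil (must start by hour 15). The most restrictive is hour 11; with a 5-hour duration, mashing must start by hour 6.

6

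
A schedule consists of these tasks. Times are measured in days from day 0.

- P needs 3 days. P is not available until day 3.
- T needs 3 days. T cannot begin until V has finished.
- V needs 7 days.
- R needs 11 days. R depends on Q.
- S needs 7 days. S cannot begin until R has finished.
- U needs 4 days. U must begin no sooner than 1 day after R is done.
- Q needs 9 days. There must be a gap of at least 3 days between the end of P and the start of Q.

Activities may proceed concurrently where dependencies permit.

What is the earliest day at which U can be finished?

34

P waits on its own release at day 3, so it starts at day 3 and finishes at 3 + 3 = day 6.
Q waits on P (finishes day 6, plus 3-day gap → day 9), so it starts at day 9 and finishes at 9 + 9 = day 18.
R cannot begin until Q (finishes day 18). It runs from day 18 to 18 + 11 = day 29.
U waits on R (finishes day 29, plus 1-day gap → day 30), so it starts at day 30 and finishes at 30 + 4 = day 34.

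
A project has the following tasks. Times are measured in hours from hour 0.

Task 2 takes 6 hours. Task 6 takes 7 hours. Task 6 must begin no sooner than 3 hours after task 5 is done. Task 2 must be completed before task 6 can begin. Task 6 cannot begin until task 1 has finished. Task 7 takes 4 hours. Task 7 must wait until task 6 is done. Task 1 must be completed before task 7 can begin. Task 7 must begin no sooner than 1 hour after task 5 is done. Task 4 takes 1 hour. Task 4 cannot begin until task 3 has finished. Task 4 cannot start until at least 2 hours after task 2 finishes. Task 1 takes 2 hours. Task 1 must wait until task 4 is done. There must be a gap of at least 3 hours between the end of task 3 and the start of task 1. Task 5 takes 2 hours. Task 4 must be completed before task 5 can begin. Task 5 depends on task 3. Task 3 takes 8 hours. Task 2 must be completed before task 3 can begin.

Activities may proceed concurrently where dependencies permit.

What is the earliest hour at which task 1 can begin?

17

Task 2 can start immediately at hour 0; it finishes at hour 6.
After task 2 (finishes hour 6), task 3 can start at hour 6 and finishes at hour 14.
Task 4 needs all of task 3 (finishes hour 14); task 2 (finishes hour 6, plus 2-hour gap → hour 8). That puts its earliest start at hour 14; it finishes at 14 + 1 = hour 15.
Task 1 waits on task 4 (finishes hour 15); task 3 (finishes hour 14, plus 3-hour gap → hour 17). The latest of these is hour 17, which is the earliest task 1 can start.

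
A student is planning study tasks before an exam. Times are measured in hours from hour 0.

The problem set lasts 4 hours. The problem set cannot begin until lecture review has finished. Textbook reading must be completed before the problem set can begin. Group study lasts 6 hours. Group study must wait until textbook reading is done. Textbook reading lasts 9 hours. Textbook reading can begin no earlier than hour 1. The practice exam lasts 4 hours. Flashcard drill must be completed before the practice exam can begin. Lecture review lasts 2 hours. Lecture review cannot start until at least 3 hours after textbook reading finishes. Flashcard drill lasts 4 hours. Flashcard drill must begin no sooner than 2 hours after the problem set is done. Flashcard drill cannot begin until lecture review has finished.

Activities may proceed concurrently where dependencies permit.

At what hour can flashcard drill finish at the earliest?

After its own release at hour 1, textbook reading can start at hour 1 and finishes at hour 10.
Lecture review waits on textbook reading (finishes hour 10, plus 3-hour gap → hour 13), so it starts at hour 13 and finishes at 13 + 2 = hour 15.
The problem set cannot start until lecture review (finishes hour 15); textbook reading (finishes hour 10). The controlling bound is hour 15, so the problem set finishes at 15 + 4 = hour 19.
Flashcard drill needs all of the problem set (finishes hour 19, plus 2-hour gap → hour 21); lecture review (finishes hour 15). That puts its earliest start at hour 21; it finishes at 21 + 4 = hour 25.

25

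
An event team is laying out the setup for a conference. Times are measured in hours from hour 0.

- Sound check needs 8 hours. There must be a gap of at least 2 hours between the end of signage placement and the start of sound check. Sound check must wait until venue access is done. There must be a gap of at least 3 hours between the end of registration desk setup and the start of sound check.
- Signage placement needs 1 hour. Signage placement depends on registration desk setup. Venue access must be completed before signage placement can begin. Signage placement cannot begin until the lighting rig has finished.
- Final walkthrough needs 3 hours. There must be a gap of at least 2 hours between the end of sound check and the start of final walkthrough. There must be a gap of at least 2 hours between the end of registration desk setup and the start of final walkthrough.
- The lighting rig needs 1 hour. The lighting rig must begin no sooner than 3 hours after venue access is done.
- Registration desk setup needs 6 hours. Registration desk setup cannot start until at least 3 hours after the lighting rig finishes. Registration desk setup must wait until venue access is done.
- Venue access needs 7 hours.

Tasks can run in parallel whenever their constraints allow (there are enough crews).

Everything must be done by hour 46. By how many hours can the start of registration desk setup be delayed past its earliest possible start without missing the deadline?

10

Venue access can start immediately at hour 0; it finishes at hour 7.
After venue access (finishes hour 7, plus 3-hour gap → hour 10), the lighting rig can start at hour 10 and finishes at hour 11.
Registration desk setup has to wait for the lighting rig (finishes hour 11, plus 3-hour gap → hour 14); venue access (finishes hour 7). The latest of these is hour 14, so registration desk setup runs hour 14 to 14 + 6 = hour 20.

Working backward from the deadline:
To finish by hour 46, final walkthrough (duration 3) must start no later than hour 43.
Sound check has to be done before final walkthrough (must start by hour 43, minus 2-hour gap → hour 41). That means finishing by hour 41, i.e. starting by 41 − 8 = hour 33.
Signage placement feeds into sound check (must start by hour 33, minus 2-hour gap → hour 31); so signage placement must finish by hour 31 and therefore start by hour 30.
Registration desk setup feeds signage placement (must start by hour 30); sound check (must start by hour 33, minus 3-hour gap → hour 30); final walkthrough (must start by hour 43, minus 2-hour gap → hour 41). Taking the minimum, registration desk setup must finish by hour 30 and start by 30 − 6 = hour 24.
So registration desk setup can start as early as hour 14 and as late as hour 24, giving 24 − 14 = 10 hours of slack.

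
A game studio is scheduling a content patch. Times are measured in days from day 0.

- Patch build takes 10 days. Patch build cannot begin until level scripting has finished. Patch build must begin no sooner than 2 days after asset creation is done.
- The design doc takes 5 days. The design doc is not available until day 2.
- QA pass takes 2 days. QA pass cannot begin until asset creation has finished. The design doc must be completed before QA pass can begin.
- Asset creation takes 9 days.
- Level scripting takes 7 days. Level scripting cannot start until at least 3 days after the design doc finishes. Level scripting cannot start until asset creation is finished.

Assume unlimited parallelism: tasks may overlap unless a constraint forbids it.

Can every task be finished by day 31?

Yes

Asset creation can start immediately at day 0; it finishes at day 9.
The design doc cannot begin until its own release at day 2. It runs from day 2 to 2 + 5 = day 7.
QA pass cannot start until asset creation (finishes day 9); the design doc (finishes day 7). The controlling bound is day 9, so QA pass finishes at 9 + 2 = day 11.
For level scripting: the design doc (finishes day 7, plus 3-day gap → day 10); asset creation (finishes day 9). Taking the maximum gives a start of day 10, and it finishes at 10 + 7 = day 17.
Patch build has to wait for level scripting (finishes day 17); asset creation (finishes day 9, plus 2-day gap → day 11). The latest of these is day 17, so patch build runs day 17 to 17 + 10 = day 27.
Every task is finished by day 27, which is no later than the deadline of 31, so the schedule is feasible.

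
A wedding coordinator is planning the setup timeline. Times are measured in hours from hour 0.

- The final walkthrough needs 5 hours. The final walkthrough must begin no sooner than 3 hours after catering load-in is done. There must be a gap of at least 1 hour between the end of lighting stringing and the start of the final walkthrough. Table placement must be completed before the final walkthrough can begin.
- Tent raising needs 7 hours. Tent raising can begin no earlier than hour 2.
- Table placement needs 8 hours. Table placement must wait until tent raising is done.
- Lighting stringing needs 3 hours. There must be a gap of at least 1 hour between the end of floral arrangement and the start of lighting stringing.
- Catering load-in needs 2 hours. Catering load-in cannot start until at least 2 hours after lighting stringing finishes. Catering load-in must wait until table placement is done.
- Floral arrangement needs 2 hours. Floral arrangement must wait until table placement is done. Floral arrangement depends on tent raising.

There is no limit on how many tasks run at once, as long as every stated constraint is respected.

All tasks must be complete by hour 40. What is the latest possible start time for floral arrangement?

The final walkthrough has no dependents, so it just needs to finish by hour 40. Starting by 40 − 5 = hour 35 achieves that.
Since the final walkthrough (must start by hour 35, minus 3-hour gap → hour 32) depends on it, catering load-in must finish by hour 32. Backing off its 2-hour duration gives a latest start of hour 30.
Lighting stringing feeds catering load-in (must start by hour 30, minus 2-hour gap → hour 28); the final walkthrough (must start by hour 35, minus 1-hour gap → hour 34). Taking the minimum, lighting stringing must finish by hour 28 and start by 28 − 3 = hour 25.
Since lighting stringing (must start by hour 25, minus 1-hour gap → hour 24) depends on it, floral arrangement must finish by hour 24. Backing off its 2-hour duration gives a latest start of hour 22.

22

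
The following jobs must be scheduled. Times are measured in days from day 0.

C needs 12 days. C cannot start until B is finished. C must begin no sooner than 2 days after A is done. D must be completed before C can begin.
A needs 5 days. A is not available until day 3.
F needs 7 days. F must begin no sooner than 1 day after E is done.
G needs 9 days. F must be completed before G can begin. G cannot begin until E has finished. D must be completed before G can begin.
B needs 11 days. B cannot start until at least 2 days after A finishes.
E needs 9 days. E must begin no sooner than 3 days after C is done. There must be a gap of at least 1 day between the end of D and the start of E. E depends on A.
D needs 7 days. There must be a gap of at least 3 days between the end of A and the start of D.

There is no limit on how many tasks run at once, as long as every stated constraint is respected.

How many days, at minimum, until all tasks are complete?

62

A cannot begin until its own release at day 3. It runs from day 3 to 3 + 5 = day 8.
D waits on A (finishes day 8, plus 3-day gap → day 11), so it starts at day 11 and finishes at 11 + 7 = day 18.
B cannot begin until A (finishes day 8, plus 2-day gap → day 10). It runs from day 10 to 10 + 11 = day 21.
C has to wait for B (finishes day 21); A (finishes day 8, plus 2-day gap → day 10); D (finishes day 18). The latest of these is day 21, so C runs day 21 to 21 + 12 = day 33.
E cannot start until C (finishes day 33, plus 3-day gap → day 36); D (finishes day 18, plus 1-day gap → day 19); A (finishes day 8). The controlling bound is day 36, so E finishes at 36 + 9 = day 45.
F waits on E (finishes day 45, plus 1-day gap → day 46), so it starts at day 46 and finishes at 46 + 7 = day 53.
For G: F (finishes day 53); E (finishes day 45); D (finishes day 18). Taking the maximum gives a start of day 53, and it finishes at 53 + 9 = day 62.
All tasks are finished once the last one completes. Finish times: A at 8, B at 21, C at 33, D at 18, E at 45, F at 53, G at 62. The latest is day 62.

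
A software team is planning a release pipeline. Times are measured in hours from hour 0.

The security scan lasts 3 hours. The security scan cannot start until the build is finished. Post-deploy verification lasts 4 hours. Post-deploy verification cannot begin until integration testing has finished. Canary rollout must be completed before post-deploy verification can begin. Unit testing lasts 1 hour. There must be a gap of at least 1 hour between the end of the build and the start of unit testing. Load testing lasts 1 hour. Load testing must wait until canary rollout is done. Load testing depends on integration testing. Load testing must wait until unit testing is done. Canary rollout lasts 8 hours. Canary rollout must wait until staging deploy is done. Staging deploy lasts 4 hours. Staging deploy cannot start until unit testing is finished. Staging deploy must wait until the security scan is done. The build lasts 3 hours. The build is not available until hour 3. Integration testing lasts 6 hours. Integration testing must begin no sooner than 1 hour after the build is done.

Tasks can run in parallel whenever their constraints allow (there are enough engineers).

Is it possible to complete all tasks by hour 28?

The build cannot begin until its own release at hour 3. It runs from hour 3 to 3 + 3 = hour 6.
The security scan cannot begin until the build (finishes hour 6). It runs from hour 6 to 6 + 3 = hour 9.
After the build (finishes hour 6, plus 1-hour gap → hour 7), integration testing can start at hour 7 and finishes at hour 13.
Unit testing waits on the build (finishes hour 6, plus 1-hour gap → hour 7), so it starts at hour 7 and finishes at 7 + 1 = hour 8.
For staging deploy: unit testing (finishes hour 8); the security scan (finishes hour 9). Taking the maximum gives a start of hour 9, and it finishes at 9 + 4 = hour 13.
Canary rollout waits on staging deploy (finishes hour 13), so it starts at hour 13 and finishes at 13 + 8 = hour 21.
Post-deploy verification cannot start until integration testing (finishes hour 13); canary rollout (finishes hour 21). The controlling bound is hour 21, so post-deploy verification finishes at 21 + 4 = hour 25.
For load testing: canary rollout (finishes hour 21); integration testing (finishes hour 13); unit testing (finishes hour 8). Taking the maximum gives a start of hour 21, and it finishes at 21 + 1 = hour 22.
Every task is finished by hour 25, which is no later than the deadline of 28, so the schedule is feasible.

Yes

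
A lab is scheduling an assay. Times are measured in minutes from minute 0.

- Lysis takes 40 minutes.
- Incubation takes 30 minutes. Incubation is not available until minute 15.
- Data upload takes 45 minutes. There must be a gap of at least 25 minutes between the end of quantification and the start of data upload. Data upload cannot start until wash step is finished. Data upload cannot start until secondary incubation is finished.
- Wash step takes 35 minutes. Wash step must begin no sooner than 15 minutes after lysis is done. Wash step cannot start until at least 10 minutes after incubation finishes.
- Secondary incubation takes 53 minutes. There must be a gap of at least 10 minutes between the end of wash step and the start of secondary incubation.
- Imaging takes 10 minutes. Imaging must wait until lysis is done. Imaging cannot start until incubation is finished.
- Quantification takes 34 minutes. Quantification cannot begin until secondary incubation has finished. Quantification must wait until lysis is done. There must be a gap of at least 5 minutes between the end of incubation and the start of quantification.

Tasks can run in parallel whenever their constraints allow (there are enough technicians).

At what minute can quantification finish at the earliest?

Incubation waits on its own release at minute 15, so it starts at minute 15 and finishes at 15 + 30 = minute 45.
Lysis has no prerequisites, so it starts at minute 0 and finishes at minute 40.
For wash step: lysis (finishes minute 40, plus 15-minute gap → minute 55); incubation (finishes minute 45, plus 10-minute gap → minute 55). Taking the maximum gives a start of minute 55, and it finishes at 55 + 35 = minute 90.
Secondary incubation cannot begin until wash step (finishes minute 90, plus 10-minute gap → minute 100). It runs from minute 100 to 100 + 53 = minute 153.
Quantification has to wait for secondary incubation (finishes minute 153); lysis (finishes minute 40); incubation (finishes minute 45, plus 5-minute gap → minute 50). The latest of these is minute 153, so quantification runs minute 153 to 153 + 34 = minute 187.

187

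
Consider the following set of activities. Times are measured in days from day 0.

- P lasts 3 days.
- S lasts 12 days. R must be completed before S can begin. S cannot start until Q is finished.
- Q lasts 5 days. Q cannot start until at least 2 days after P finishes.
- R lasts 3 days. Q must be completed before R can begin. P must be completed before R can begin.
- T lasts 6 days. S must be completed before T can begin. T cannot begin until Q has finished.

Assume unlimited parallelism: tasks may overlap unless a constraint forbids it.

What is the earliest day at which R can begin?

10

P can start immediately at day 0; it finishes at day 3.
After P (finishes day 3, plus 2-day gap → day 5), Q can start at day 5 and finishes at day 10.
R waits on Q (finishes day 10); P (finishes day 3). The latest of these is day 10, which is the earliest R can start.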